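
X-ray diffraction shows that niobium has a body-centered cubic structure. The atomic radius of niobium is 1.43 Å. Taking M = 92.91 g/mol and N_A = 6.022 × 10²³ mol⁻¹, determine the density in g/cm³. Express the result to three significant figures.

8.57 g/cm³

In a BCC lattice, atoms touch along the body diagonal, so √3·a = 4r, giving a = 3.302 Å = 3.302 × 10^-8 cm.
With Z = 2, ρ = Z·M/(N_A·a³) = 2 × 92.91 / (6.022 × 10²³ × 3.602 × 10^-23) = 8.567 g/cm³.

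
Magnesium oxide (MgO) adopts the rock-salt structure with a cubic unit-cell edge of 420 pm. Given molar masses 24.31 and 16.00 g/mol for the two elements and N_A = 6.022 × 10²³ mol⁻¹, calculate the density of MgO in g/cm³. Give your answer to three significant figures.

The rock-salt structure contains Z = 4 formula units per cell; M(MgO) = 24.31 + 16.00 = 40.31 g/mol.
a³ = (4.200 × 10^-8 cm)³ = 7.409 × 10^-23 cm³.
ρ = 4 × 40.31 / (6.022 × 10²³ × 7.409 × 10^-23) = 3.614 g/cm³.

3.61 g/cm³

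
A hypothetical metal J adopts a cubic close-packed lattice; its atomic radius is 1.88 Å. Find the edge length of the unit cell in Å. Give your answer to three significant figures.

5.32 Å

In an FCC lattice, atoms touch along the face diagonal, so √2·a = 4r.
a = 4r/√2 = 4 × 1.88 / 1.4142 = 5.32 Å.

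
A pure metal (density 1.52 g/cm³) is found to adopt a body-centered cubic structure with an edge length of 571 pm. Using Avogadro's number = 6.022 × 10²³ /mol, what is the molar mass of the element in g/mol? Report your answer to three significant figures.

A BCC cell has Z = 2 atoms; a = 5.710 × 10^-8 cm.
M = ρ·N_A·a³/Z = 1.52 × 6.022 × 10²³ × 1.862 × 10^-22 / 2 = 85.2 g/mol.

85.2 g/mol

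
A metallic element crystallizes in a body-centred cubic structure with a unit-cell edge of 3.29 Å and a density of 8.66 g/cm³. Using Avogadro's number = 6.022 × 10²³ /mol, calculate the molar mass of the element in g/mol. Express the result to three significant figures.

92.9 g/mol

A BCC cell has Z = 2 atoms; a = 3.290 × 10^-8 cm.
M = ρ·N_A·a³/Z = 8.66 × 6.022 × 10²³ × 3.561 × 10^-23 / 2 = 92.9 g/mol.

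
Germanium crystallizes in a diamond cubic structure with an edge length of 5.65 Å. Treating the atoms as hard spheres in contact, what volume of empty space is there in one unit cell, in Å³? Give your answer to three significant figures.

In a diamond cubic lattice nearest neighbors lie along the body diagonal with √3·a = 8r, so r = 0.2165a = 1.223 Å.
V_cell = a³ = 180.4 Å³; V_atoms = 8 × (4/3)πr³ = 61.34 Å³.
Empty space = 180.4 − 61.34 = 119 Å³.

119 Å³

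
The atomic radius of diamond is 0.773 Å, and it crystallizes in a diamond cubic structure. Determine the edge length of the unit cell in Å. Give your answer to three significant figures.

In a diamond cubic lattice, nearest neighbors lie along the body diagonal with √3·a = 8r.
a = 8r/√3 = 8 × 0.773 / 1.7321 = 3.57 Å.

3.57 Å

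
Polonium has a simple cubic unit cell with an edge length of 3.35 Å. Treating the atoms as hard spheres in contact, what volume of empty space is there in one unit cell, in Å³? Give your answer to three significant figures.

In a simple cubic lattice atoms touch along the cell edge, so a = 2r, so r = 0.5000a = 1.675 Å.
V_cell = a³ = 37.60 Å³; V_atoms = 1 × (4/3)πr³ = 19.68 Å³.
Empty space = 37.60 − 19.68 = 17.9 Å³.

17.9 Å³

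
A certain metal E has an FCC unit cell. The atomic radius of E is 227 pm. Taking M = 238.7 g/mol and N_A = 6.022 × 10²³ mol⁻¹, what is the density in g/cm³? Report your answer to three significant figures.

5.99 g/cm³

In an FCC lattice, atoms touch along the face diagonal, so √2·a = 4r, giving a = 642.1 pm = 6.421 × 10^-8 cm.
With Z = 4, ρ = Z·M/(N_A·a³) = 4 × 238.7 / (6.022 × 10²³ × 2.647 × 10^-22) = 5.990 g/cm³.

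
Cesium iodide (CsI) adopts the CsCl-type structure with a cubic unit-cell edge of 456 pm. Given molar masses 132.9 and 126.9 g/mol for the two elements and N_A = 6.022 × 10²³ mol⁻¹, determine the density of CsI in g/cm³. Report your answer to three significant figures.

The CsCl-type structure contains Z = 1 formula unit per cell; M(CsI) = 132.9 + 126.9 = 259.8 g/mol.
a³ = (4.560 × 10^-8 cm)³ = 9.482 × 10^-23 cm³.
ρ = 1 × 259.8 / (6.022 × 10²³ × 9.482 × 10^-23) = 4.550 g/cm³.

4.55 g/cm³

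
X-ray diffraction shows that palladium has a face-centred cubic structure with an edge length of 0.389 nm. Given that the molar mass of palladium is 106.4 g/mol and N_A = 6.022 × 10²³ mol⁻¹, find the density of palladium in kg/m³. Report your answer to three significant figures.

12000 kg/m³

An FCC unit cell contains Z = 4 atoms.
Cell volume: a³ = (0.389 nm)³ = (3.890 × 10^-8 cm)³ = 5.886 × 10^-23 cm³.
ρ = Z·M/(N_A·a³) = 4 × 106.4 / (6.022 × 10²³ × 5.886 × 10^-23) = 12.01 g/cm³ = 12000 kg/m³.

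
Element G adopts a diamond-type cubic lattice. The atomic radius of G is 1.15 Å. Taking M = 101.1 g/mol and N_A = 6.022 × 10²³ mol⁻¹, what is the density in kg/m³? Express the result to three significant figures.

In a diamond cubic lattice, nearest neighbors lie along the body diagonal with √3·a = 8r, giving a = 5.312 Å = 5.312 × 10^-8 cm.
With Z = 8, ρ = Z·M/(N_A·a³) = 8 × 101.1 / (6.022 × 10²³ × 1.499 × 10^-22) = 8.962 g/cm³ = 8960 kg/m³.

8960 kg/m³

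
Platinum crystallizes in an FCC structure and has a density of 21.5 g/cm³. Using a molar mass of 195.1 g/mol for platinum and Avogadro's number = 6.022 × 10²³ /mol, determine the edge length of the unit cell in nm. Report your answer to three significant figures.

With Z = 4 atoms per FCC cell, a³ = Z·M/(N_A·ρ) = 4 × 195.1 / (6.022 × 10²³ × 21.50 g/cm³) = 6.028 × 10^-23 cm³.
a = (6.028 × 10^-23)^(1/3) = 3.921 × 10^-8 cm = 0.392 nm.

0.392 nm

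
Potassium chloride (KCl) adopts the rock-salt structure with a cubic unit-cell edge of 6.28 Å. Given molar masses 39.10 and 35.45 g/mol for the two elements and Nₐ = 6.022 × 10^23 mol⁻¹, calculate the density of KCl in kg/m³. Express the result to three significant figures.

The rock-salt structure contains Z = 4 formula units per cell; M(KCl) = 39.10 + 35.45 = 74.55 g/mol.
a³ = (6.280 × 10^-8 cm)³ = 2.477 × 10^-22 cm³.
ρ = 4 × 74.55 / (6.022 × 10²³ × 2.477 × 10^-22) = 1.999 g/cm³ = 2000 kg/m³.

2000 kg/m³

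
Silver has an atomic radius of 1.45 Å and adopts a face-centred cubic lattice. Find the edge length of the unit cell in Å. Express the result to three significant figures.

4.10 Å

In an FCC lattice, atoms touch along the face diagonal, so √2·a = 4r.
a = 4r/√2 = 4 × 1.45 / 1.4142 = 4.10 Å.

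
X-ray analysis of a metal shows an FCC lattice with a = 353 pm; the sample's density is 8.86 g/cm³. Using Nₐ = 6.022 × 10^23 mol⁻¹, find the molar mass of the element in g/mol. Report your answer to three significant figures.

An FCC cell has Z = 4 atoms; a = 3.530 × 10^-8 cm.
M = ρ·N_A·a³/Z = 8.86 × 6.022 × 10²³ × 4.399 × 10^-23 / 4 = 58.7 g/mol.

58.7 g/mol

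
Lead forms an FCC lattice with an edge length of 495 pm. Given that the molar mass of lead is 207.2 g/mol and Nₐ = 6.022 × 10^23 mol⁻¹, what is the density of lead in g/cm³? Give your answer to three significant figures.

An FCC unit cell contains Z = 4 atoms.
Cell volume: a³ = (495 pm)³ = (4.950 × 10^-8 cm)³ = 1.213 × 10^-22 cm³.
ρ = Z·M/(N_A·a³) = 4 × 207.2 / (6.022 × 10²³ × 1.213 × 10^-22) = 11.35 g/cm³.

11.3 g/cm³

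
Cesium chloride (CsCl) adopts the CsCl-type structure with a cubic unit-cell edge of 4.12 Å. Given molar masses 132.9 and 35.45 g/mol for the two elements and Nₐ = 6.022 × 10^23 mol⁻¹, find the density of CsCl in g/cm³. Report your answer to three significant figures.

The CsCl-type structure contains Z = 1 formula unit per cell; M(CsCl) = 132.9 + 35.45 = 168.35 g/mol.
a³ = (4.120 × 10^-8 cm)³ = 6.993 × 10^-23 cm³.
ρ = 1 × 168.35 / (6.022 × 10²³ × 6.993 × 10^-23) = 3.997 g/cm³.

4.00 g/cm³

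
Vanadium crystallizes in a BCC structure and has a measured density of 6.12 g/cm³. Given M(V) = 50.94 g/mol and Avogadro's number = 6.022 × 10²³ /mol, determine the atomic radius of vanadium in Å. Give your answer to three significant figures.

1.31 Å

For a BCC cell (Z = 2), a³ = Z·M/(N_A·ρ) = 2 × 50.94 / (6.022 × 10²³ × 6.120) = 2.764 × 10^-23 cm³, so a = 3.024 × 10^-8 cm = 3.024 Å.
Atoms touch along the body diagonal, so √3·a = 4r, so r = 0.4330 × a = 1.31 Å.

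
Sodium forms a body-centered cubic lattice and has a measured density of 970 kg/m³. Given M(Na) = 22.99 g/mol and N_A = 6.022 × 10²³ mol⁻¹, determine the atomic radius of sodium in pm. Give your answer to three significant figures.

186 pm

For a BCC cell (Z = 2), a³ = Z·M/(N_A·ρ) = 2 × 22.99 / (6.022 × 10²³ × 0.9700) = 7.871 × 10^-23 cm³, so a = 4.286 × 10^-8 cm = 428.6 pm.
Atoms touch along the body diagonal, so √3·a = 4r, so r = 0.4330 × a = 186 pm.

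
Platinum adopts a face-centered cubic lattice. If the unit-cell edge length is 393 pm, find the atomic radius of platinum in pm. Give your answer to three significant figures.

In an FCC lattice, atoms touch along the face diagonal, so √2·a = 4r.
r = √2·a/4 = 1.4142 × 393 / 4 = 139 pm.

139 pm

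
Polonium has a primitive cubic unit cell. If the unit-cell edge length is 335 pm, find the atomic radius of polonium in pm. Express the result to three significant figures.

In a simple cubic lattice, atoms touch along the cell edge, so a = 2r.
r = a/2 = 335/2 = 168 pm.

168 pm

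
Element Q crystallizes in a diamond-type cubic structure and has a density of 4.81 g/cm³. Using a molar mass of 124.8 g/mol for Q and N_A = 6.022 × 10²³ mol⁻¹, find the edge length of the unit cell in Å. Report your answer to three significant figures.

7.01 Å

With Z = 8 atoms per diamond cubic cell, a³ = Z·M/(N_A·ρ) = 8 × 124.8 / (6.022 × 10²³ × 4.810 g/cm³) = 3.447 × 10^-22 cm³.
a = (3.447 × 10^-22)^(1/3) = 7.011 × 10^-8 cm = 7.01 Å.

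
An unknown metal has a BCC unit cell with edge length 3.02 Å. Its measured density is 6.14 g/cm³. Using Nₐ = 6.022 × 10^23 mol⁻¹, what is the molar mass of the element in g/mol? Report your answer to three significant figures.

A BCC cell has Z = 2 atoms; a = 3.020 × 10^-8 cm.
M = ρ·N_A·a³/Z = 6.14 × 6.022 × 10²³ × 2.754 × 10^-23 / 2 = 50.9 g/mol.

50.9 g/mol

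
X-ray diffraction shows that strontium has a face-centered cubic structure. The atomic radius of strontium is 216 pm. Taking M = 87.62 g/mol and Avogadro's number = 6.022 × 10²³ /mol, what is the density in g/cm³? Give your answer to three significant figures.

2.55 g/cm³

In an FCC lattice, atoms touch along the face diagonal, so √2·a = 4r, giving a = 610.9 pm = 6.109 × 10^-8 cm.
With Z = 4, ρ = Z·M/(N_A·a³) = 4 × 87.62 / (6.022 × 10²³ × 2.280 × 10^-22) = 2.552 g/cm³.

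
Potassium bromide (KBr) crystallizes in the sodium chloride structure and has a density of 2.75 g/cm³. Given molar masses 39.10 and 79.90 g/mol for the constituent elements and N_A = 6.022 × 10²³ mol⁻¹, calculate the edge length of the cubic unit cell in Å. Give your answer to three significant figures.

6.60 Å

M(KBr) = 119.0 g/mol; Z = 4 formula units per cell.
a³ = Z·M/(N_A·ρ) = 4 × 119.0 / (6.022 × 10²³ × 2.75) = 2.874 × 10^-22 cm³, so a = 6.600 × 10^-8 cm = 6.60 Å.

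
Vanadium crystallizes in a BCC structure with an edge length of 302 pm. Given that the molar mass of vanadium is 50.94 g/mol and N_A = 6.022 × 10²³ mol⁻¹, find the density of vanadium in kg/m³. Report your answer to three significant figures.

A BCC unit cell contains Z = 2 atoms.
Cell volume: a³ = (302 pm)³ = (3.020 × 10^-8 cm)³ = 2.754 × 10^-23 cm³.
ρ = Z·M/(N_A·a³) = 2 × 50.94 / (6.022 × 10²³ × 2.754 × 10^-23) = 6.142 g/cm³ = 6140 kg/m³.

6140 kg/m³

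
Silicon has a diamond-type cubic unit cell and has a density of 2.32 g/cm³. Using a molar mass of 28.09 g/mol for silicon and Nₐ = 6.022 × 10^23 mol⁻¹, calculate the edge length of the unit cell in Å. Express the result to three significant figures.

With Z = 8 atoms per diamond cubic cell, a³ = Z·M/(N_A·ρ) = 8 × 28.09 / (6.022 × 10²³ × 2.320 g/cm³) = 1.608 × 10^-22 cm³.
a = (1.608 × 10^-22)^(1/3) = 5.438 × 10^-8 cm = 5.44 Å.

5.44 Å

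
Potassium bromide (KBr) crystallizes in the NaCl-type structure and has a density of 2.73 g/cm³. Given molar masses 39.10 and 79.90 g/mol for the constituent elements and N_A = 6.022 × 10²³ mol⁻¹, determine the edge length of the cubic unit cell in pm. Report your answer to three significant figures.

662 pm

M(KBr) = 119.0 g/mol; Z = 4 formula units per cell.
a³ = Z·M/(N_A·ρ) = 4 × 119.0 / (6.022 × 10²³ × 2.73) = 2.895 × 10^-22 cm³, so a = 6.616 × 10^-8 cm = 662 pm.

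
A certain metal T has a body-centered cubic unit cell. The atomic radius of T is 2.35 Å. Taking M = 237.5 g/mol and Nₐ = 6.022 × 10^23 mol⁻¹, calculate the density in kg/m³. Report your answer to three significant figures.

4930 kg/m³

In a BCC lattice, atoms touch along the body diagonal, so √3·a = 4r, giving a = 5.427 Å = 5.427 × 10^-8 cm.
With Z = 2, ρ = Z·M/(N_A·a³) = 2 × 237.5 / (6.022 × 10²³ × 1.598 × 10^-22) = 4.935 g/cm³ = 4930 kg/m³.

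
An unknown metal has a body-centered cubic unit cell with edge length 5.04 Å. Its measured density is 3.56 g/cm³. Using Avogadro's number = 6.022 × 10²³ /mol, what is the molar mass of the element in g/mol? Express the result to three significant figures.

137 g/mol

A BCC cell has Z = 2 atoms; a = 5.040 × 10^-8 cm.
M = ρ·N_A·a³/Z = 3.56 × 6.022 × 10²³ × 1.280 × 10^-22 / 2 = 137 g/mol.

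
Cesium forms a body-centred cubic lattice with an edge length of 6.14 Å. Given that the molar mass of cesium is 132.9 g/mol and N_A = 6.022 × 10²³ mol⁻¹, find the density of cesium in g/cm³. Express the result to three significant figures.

A BCC unit cell contains Z = 2 atoms.
Cell volume: a³ = (6.14 Å)³ = (6.140 × 10^-8 cm)³ = 2.315 × 10^-22 cm³.
ρ = Z·M/(N_A·a³) = 2 × 132.9 / (6.022 × 10²³ × 2.315 × 10^-22) = 1.907 g/cm³.

1.91 g/cm³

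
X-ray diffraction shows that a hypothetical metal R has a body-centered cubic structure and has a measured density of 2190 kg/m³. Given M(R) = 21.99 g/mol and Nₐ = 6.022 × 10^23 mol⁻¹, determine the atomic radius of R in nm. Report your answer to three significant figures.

For a BCC cell (Z = 2), a³ = Z·M/(N_A·ρ) = 2 × 21.99 / (6.022 × 10²³ × 2.190) = 3.335 × 10^-23 cm³, so a = 3.219 × 10^-8 cm = 0.3219 nm.
Atoms touch along the body diagonal, so √3·a = 4r, so r = 0.4330 × a = 0.139 nm.

0.139 nm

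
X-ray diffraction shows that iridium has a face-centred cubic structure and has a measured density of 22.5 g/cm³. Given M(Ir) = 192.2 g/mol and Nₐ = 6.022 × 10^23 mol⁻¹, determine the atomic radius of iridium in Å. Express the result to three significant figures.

1.36 Å

For an FCC cell (Z = 4), a³ = Z·M/(N_A·ρ) = 4 × 192.2 / (6.022 × 10²³ × 22.50) = 5.674 × 10^-23 cm³, so a = 3.843 × 10^-8 cm = 3.843 Å.
Atoms touch along the face diagonal, so √2·a = 4r, so r = 0.3536 × a = 1.36 Å.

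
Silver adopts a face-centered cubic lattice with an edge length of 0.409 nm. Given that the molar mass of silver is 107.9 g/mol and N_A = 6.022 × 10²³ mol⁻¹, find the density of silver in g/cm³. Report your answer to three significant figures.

10.5 g/cm³

An FCC unit cell contains Z = 4 atoms.
Cell volume: a³ = (0.409 nm)³ = (4.090 × 10^-8 cm)³ = 6.842 × 10^-23 cm³.
ρ = Z·M/(N_A·a³) = 4 × 107.9 / (6.022 × 10²³ × 6.842 × 10^-23) = 10.48 g/cm³.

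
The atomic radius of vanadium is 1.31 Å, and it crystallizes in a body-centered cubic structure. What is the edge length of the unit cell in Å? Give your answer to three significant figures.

3.03 Å

In a BCC lattice, atoms touch along the body diagonal, so √3·a = 4r.
a = 4r/√3 = 4 × 1.31 / 1.7321 = 3.03 Å.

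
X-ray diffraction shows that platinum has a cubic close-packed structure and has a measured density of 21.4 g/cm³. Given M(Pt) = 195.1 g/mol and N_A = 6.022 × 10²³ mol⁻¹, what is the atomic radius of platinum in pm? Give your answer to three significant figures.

139 pm

For an FCC cell (Z = 4), a³ = Z·M/(N_A·ρ) = 4 × 195.1 / (6.022 × 10²³ × 21.40) = 6.056 × 10^-23 cm³, so a = 3.927 × 10^-8 cm = 392.7 pm.
Atoms touch along the face diagonal, so √2·a = 4r, so r = 0.3536 × a = 139 pm.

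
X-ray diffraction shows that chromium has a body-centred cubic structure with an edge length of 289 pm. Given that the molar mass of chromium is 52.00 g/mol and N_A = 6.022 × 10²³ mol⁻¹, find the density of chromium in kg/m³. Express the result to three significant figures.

A BCC unit cell contains Z = 2 atoms.
Cell volume: a³ = (289 pm)³ = (2.890 × 10^-8 cm)³ = 2.414 × 10^-23 cm³.
ρ = Z·M/(N_A·a³) = 2 × 52.00 / (6.022 × 10²³ × 2.414 × 10^-23) = 7.155 g/cm³ = 7150 kg/m³.

7150 kg/m³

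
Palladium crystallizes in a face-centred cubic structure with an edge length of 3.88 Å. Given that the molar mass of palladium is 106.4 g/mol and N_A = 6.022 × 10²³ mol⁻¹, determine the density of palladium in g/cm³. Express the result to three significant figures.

12.1 g/cm³

An FCC unit cell contains Z = 4 atoms.
Cell volume: a³ = (3.88 Å)³ = (3.880 × 10^-8 cm)³ = 5.841 × 10^-23 cm³.
ρ = Z·M/(N_A·a³) = 4 × 106.4 / (6.022 × 10²³ × 5.841 × 10^-23) = 12.10 g/cm³.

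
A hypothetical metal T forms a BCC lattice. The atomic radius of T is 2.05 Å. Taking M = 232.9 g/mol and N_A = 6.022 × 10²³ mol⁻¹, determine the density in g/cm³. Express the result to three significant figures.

In a BCC lattice, atoms touch along the body diagonal, so √3·a = 4r, giving a = 4.734 Å = 4.734 × 10^-8 cm.
With Z = 2, ρ = Z·M/(N_A·a³) = 2 × 232.9 / (6.022 × 10²³ × 1.061 × 10^-22) = 7.290 g/cm³.

7.29 g/cm³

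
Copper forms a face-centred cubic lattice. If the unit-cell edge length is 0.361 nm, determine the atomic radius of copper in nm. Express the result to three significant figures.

In an FCC lattice, atoms touch along the face diagonal, so √2·a = 4r.
r = √2·a/4 = 1.4142 × 0.361 / 4 = 0.128 nm.

0.128 nm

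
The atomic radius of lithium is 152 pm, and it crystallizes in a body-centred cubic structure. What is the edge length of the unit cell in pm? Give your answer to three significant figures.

In a BCC lattice, atoms touch along the body diagonal, so √3·a = 4r.
a = 4r/√3 = 4 × 152 / 1.7321 = 351 pm.

351 pm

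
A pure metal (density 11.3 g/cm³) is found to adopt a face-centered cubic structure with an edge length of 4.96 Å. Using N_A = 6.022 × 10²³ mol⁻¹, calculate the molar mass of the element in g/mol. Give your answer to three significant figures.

208 g/mol

An FCC cell has Z = 4 atoms; a = 4.960 × 10^-8 cm.
M = ρ·N_A·a³/Z = 11.3 × 6.022 × 10²³ × 1.220 × 10^-22 / 4 = 208 g/mol.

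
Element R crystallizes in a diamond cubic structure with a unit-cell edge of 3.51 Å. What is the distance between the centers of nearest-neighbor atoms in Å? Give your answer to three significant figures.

In a diamond cubic structure, nearest neighbors lie along the body diagonal with √3·a = 8r; the nearest-neighbor distance equals 2r = 0.4330·a.
d = 0.4330 × 3.51 = 1.52 Å.

1.52 Å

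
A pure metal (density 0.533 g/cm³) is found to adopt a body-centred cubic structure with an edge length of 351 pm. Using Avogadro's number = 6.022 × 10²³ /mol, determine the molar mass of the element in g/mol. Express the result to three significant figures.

6.94 g/mol

A BCC cell has Z = 2 atoms; a = 3.510 × 10^-8 cm.
M = ρ·N_A·a³/Z = 0.533 × 6.022 × 10²³ × 4.324 × 10^-23 / 2 = 6.94 g/mol.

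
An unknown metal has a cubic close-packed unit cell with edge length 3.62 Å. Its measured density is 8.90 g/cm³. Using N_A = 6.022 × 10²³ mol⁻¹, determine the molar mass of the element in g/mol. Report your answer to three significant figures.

An FCC cell has Z = 4 atoms; a = 3.620 × 10^-8 cm.
M = ρ·N_A·a³/Z = 8.90 × 6.022 × 10²³ × 4.744 × 10^-23 / 4 = 63.6 g/mol.

63.6 g/mol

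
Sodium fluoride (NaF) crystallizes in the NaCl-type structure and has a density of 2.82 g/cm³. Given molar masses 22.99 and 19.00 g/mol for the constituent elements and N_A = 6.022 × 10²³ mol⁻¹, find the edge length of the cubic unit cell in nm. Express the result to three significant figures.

M(NaF) = 41.99 g/mol; Z = 4 formula units per cell.
a³ = Z·M/(N_A·ρ) = 4 × 41.99 / (6.022 × 10²³ × 2.82) = 9.890 × 10^-23 cm³, so a = 4.625 × 10^-8 cm = 0.462 nm.

0.462 nm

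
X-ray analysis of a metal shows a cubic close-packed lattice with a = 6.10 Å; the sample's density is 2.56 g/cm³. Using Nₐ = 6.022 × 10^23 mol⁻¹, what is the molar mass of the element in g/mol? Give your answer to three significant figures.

87.5 g/mol

An FCC cell has Z = 4 atoms; a = 6.100 × 10^-8 cm.
M = ρ·N_A·a³/Z = 2.56 × 6.022 × 10²³ × 2.270 × 10^-22 / 4 = 87.5 g/mol.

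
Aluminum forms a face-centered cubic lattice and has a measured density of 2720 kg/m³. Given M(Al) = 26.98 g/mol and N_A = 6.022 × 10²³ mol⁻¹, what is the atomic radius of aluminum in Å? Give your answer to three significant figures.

For an FCC cell (Z = 4), a³ = Z·M/(N_A·ρ) = 4 × 26.98 / (6.022 × 10²³ × 2.720) = 6.589 × 10^-23 cm³, so a = 4.039 × 10^-8 cm = 4.039 Å.
Atoms touch along the face diagonal, so √2·a = 4r, so r = 0.3536 × a = 1.43 Å.

1.43 Å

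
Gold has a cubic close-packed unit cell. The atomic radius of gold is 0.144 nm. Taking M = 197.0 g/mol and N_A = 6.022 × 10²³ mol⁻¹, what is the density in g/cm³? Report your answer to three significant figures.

In an FCC lattice, atoms touch along the face diagonal, so √2·a = 4r, giving a = 0.4073 nm = 4.073 × 10^-8 cm.
With Z = 4, ρ = Z·M/(N_A·a³) = 4 × 197.0 / (6.022 × 10²³ × 6.757 × 10^-23) = 19.37 g/cm³.

19.4 g/cm³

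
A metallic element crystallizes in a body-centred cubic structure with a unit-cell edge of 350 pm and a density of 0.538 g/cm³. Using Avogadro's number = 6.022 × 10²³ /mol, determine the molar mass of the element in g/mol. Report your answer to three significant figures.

6.95 g/mol

A BCC cell has Z = 2 atoms; a = 3.500 × 10^-8 cm.
M = ρ·N_A·a³/Z = 0.538 × 6.022 × 10²³ × 4.288 × 10^-23 / 2 = 6.95 g/mol.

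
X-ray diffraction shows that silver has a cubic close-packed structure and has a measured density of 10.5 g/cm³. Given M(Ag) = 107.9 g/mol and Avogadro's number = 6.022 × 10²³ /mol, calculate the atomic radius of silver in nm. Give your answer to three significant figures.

For an FCC cell (Z = 4), a³ = Z·M/(N_A·ρ) = 4 × 107.9 / (6.022 × 10²³ × 10.50) = 6.826 × 10^-23 cm³, so a = 4.087 × 10^-8 cm = 0.4087 nm.
Atoms touch along the face diagonal, so √2·a = 4r, so r = 0.3536 × a = 0.144 nm.

0.144 nm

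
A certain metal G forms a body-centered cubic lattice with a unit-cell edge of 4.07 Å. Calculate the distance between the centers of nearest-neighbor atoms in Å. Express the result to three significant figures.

In a BCC structure, atoms touch along the body diagonal, so √3·a = 4r; the nearest-neighbor distance equals 2r = 0.8660·a.
d = 0.8660 × 4.07 = 3.52 Å.

3.52 Å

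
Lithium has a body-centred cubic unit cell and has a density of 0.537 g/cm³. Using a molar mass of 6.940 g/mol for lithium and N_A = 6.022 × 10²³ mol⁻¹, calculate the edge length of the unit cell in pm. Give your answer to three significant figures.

With Z = 2 atoms per BCC cell, a³ = Z·M/(N_A·ρ) = 2 × 6.940 / (6.022 × 10²³ × 0.5370 g/cm³) = 4.292 × 10^-23 cm³.
a = (4.292 × 10^-23)^(1/3) = 3.501 × 10^-8 cm = 350 pm.

350 pm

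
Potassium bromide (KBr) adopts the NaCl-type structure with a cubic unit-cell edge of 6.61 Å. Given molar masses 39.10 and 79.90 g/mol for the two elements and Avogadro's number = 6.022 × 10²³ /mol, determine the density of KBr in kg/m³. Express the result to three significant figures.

The NaCl-type structure contains Z = 4 formula units per cell; M(KBr) = 39.10 + 79.90 = 119.0 g/mol.
a³ = (6.610 × 10^-8 cm)³ = 2.888 × 10^-22 cm³.
ρ = 4 × 119.0 / (6.022 × 10²³ × 2.888 × 10^-22) = 2.737 g/cm³ = 2740 kg/m³.

2740 kg/m³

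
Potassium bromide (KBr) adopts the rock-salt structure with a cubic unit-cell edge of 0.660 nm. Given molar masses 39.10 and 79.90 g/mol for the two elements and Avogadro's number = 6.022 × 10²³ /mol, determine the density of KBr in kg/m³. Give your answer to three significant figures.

The rock-salt structure contains Z = 4 formula units per cell; M(KBr) = 39.10 + 79.90 = 119.0 g/mol.
a³ = (6.600 × 10^-8 cm)³ = 2.875 × 10^-22 cm³.
ρ = 4 × 119.0 / (6.022 × 10²³ × 2.875 × 10^-22) = 2.749 g/cm³ = 2750 kg/m³.

2750 kg/m³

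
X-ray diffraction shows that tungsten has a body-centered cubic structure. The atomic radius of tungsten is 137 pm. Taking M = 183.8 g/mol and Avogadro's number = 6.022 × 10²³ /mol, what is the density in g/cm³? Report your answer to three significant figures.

19.3 g/cm³

In a BCC lattice, atoms touch along the body diagonal, so √3·a = 4r, giving a = 316.4 pm = 3.164 × 10^-8 cm.
With Z = 2, ρ = Z·M/(N_A·a³) = 2 × 183.8 / (6.022 × 10²³ × 3.167 × 10^-23) = 19.27 g/cm³.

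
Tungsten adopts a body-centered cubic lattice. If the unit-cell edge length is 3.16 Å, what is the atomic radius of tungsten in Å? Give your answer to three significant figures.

1.37 Å

In a BCC lattice, atoms touch along the body diagonal, so √3·a = 4r.
r = √3·a/4 = 1.7321 × 3.16 / 4 = 1.37 Å.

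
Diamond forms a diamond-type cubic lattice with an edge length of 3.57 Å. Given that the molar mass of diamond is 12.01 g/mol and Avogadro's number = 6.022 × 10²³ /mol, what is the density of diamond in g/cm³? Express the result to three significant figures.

3.51 g/cm³

A diamond cubic unit cell contains Z = 8 atoms.
Cell volume: a³ = (3.57 Å)³ = (3.570 × 10^-8 cm)³ = 4.550 × 10^-23 cm³.
ρ = Z·M/(N_A·a³) = 8 × 12.01 / (6.022 × 10²³ × 4.550 × 10^-23) = 3.507 g/cm³.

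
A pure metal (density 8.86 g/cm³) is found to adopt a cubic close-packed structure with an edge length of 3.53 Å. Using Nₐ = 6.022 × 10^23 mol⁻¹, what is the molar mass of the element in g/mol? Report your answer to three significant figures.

An FCC cell has Z = 4 atoms; a = 3.530 × 10^-8 cm.
M = ρ·N_A·a³/Z = 8.86 × 6.022 × 10²³ × 4.399 × 10^-23 / 4 = 58.7 g/mol.

58.7 g/mol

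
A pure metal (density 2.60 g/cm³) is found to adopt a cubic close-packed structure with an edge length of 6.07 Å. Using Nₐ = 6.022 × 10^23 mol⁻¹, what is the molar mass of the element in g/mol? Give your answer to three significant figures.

87.5 g/mol

An FCC cell has Z = 4 atoms; a = 6.070 × 10^-8 cm.
M = ρ·N_A·a³/Z = 2.60 × 6.022 × 10²³ × 2.236 × 10^-22 / 4 = 87.5 g/mol.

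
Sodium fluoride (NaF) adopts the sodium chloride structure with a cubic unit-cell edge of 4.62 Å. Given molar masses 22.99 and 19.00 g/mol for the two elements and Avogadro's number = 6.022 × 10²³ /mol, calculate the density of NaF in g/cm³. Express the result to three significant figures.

2.83 g/cm³

The sodium chloride structure contains Z = 4 formula units per cell; M(NaF) = 22.99 + 19.00 = 41.99 g/mol.
a³ = (4.620 × 10^-8 cm)³ = 9.861 × 10^-23 cm³.
ρ = 4 × 41.99 / (6.022 × 10²³ × 9.861 × 10^-23) = 2.828 g/cm³.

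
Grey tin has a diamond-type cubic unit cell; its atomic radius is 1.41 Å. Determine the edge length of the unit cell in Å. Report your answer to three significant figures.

6.51 Å

In a diamond cubic lattice, nearest neighbors lie along the body diagonal with √3·a = 8r.
a = 8r/√3 = 8 × 1.41 / 1.7321 = 6.51 Å.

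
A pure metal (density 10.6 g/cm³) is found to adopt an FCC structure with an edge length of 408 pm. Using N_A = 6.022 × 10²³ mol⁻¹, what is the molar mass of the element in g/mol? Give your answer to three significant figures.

An FCC cell has Z = 4 atoms; a = 4.080 × 10^-8 cm.
M = ρ·N_A·a³/Z = 10.6 × 6.022 × 10²³ × 6.792 × 10^-23 / 4 = 108 g/mol.

108 g/mol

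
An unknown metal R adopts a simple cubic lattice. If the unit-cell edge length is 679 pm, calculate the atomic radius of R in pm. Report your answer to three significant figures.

340 pm

In a simple cubic lattice, atoms touch along the cell edge, so a = 2r.
r = a/2 = 679/2 = 340 pm.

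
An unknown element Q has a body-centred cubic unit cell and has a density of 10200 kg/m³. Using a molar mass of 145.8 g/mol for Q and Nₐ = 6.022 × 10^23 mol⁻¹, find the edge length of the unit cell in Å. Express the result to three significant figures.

3.62 Å

With Z = 2 atoms per BCC cell, a³ = Z·M/(N_A·ρ) = 2 × 145.8 / (6.022 × 10²³ × 10.20 g/cm³) = 4.747 × 10^-23 cm³.
a = (4.747 × 10^-23)^(1/3) = 3.621 × 10^-8 cm = 3.62 Å.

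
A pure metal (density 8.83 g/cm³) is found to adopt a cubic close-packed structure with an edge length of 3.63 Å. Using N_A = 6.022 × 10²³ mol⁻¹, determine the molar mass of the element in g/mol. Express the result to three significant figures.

An FCC cell has Z = 4 atoms; a = 3.630 × 10^-8 cm.
M = ρ·N_A·a³/Z = 8.83 × 6.022 × 10²³ × 4.783 × 10^-23 / 4 = 63.6 g/mol.

63.6 g/mol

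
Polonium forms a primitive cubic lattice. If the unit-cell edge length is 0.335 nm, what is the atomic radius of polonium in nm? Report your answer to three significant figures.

In a simple cubic lattice, atoms touch along the cell edge, so a = 2r.
r = a/2 = 0.335/2 = 0.168 nm.

0.168 nm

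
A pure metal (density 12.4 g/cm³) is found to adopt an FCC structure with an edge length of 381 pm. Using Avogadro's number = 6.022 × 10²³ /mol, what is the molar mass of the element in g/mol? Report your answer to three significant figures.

103 g/mol

An FCC cell has Z = 4 atoms; a = 3.810 × 10^-8 cm.
M = ρ·N_A·a³/Z = 12.4 × 6.022 × 10²³ × 5.531 × 10^-23 / 4 = 103 g/mol.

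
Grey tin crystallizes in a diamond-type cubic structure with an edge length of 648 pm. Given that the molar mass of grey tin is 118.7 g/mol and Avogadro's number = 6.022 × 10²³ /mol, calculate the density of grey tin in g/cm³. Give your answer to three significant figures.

5.80 g/cm³

A diamond cubic unit cell contains Z = 8 atoms.
Cell volume: a³ = (648 pm)³ = (6.480 × 10^-8 cm)³ = 2.721 × 10^-22 cm³.
ρ = Z·M/(N_A·a³) = 8 × 118.7 / (6.022 × 10²³ × 2.721 × 10^-22) = 5.795 g/cm³.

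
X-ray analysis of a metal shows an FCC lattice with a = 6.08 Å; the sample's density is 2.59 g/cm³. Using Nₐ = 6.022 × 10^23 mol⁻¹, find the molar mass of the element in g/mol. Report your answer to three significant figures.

87.6 g/mol

An FCC cell has Z = 4 atoms; a = 6.080 × 10^-8 cm.
M = ρ·N_A·a³/Z = 2.59 × 6.022 × 10²³ × 2.248 × 10^-22 / 4 = 87.6 g/mol.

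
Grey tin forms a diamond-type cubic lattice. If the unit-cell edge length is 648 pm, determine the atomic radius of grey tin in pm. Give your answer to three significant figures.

In a diamond cubic lattice, nearest neighbors lie along the body diagonal with √3·a = 8r.
r = √3·a/8 = 1.7321 × 648 / 8 = 140 pm.

140 pm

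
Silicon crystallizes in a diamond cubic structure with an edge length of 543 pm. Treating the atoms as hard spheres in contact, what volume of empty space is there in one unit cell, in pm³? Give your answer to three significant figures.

In a diamond cubic lattice nearest neighbors lie along the body diagonal with √3·a = 8r, so r = 0.2165a = 117.6 pm.
V_cell = a³ = 1.601 × 10^8 pm³; V_atoms = 8 × (4/3)πr³ = 5.445 × 10^7 pm³.
Empty space = 1.601 × 10^8 − 5.445 × 10^7 = 1.06 × 10^8 pm³.

1.06 × 10^8 pm³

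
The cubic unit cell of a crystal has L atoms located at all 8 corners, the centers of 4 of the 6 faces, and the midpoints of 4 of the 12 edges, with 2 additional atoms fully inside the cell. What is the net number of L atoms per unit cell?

6

Corner atoms are shared by 8 cells (1/8 each), face atoms by 2 (1/2 each), edge atoms by 4 (1/4 each), interior atoms are unshared.
Net atoms = 8 × 1/8 + 4 × 1/2 + 4 × 1/4 + 2 = 1 + 2 + 1 + 2 = 6.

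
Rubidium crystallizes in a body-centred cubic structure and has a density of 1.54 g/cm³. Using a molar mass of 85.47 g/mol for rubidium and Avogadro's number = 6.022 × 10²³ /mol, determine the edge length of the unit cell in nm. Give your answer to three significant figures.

With Z = 2 atoms per BCC cell, a³ = Z·M/(N_A·ρ) = 2 × 85.47 / (6.022 × 10²³ × 1.540 g/cm³) = 1.843 × 10^-22 cm³.
a = (1.843 × 10^-22)^(1/3) = 5.691 × 10^-8 cm = 0.569 nm.

0.569 nm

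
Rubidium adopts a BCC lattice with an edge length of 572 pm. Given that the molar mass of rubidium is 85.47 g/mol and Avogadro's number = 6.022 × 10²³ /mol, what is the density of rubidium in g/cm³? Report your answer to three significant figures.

1.52 g/cm³

A BCC unit cell contains Z = 2 atoms.
Cell volume: a³ = (572 pm)³ = (5.720 × 10^-8 cm)³ = 1.871 × 10^-22 cm³.
ρ = Z·M/(N_A·a³) = 2 × 85.47 / (6.022 × 10²³ × 1.871 × 10^-22) = 1.517 g/cm³.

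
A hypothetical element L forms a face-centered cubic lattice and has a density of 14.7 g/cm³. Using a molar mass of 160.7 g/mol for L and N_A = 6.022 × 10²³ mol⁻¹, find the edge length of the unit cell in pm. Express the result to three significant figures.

417 pm

With Z = 4 atoms per FCC cell, a³ = Z·M/(N_A·ρ) = 4 × 160.7 / (6.022 × 10²³ × 14.70 g/cm³) = 7.261 × 10^-23 cm³.
a = (7.261 × 10^-23)^(1/3) = 4.172 × 10^-8 cm = 417 pm.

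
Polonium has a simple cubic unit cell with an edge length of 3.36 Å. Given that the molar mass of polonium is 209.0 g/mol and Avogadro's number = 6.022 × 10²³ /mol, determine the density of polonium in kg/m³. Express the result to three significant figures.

A simple cubic unit cell contains Z = 1 atom.
Cell volume: a³ = (3.36 Å)³ = (3.360 × 10^-8 cm)³ = 3.793 × 10^-23 cm³.
ρ = Z·M/(N_A·a³) = 1 × 209.0 / (6.022 × 10²³ × 3.793 × 10^-23) = 9.149 g/cm³ = 9150 kg/m³.

9150 kg/m³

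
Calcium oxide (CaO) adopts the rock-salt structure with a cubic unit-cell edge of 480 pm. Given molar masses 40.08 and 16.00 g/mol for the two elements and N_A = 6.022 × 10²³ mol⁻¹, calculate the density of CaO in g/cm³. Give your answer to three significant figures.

3.37 g/cm³

The rock-salt structure contains Z = 4 formula units per cell; M(CaO) = 40.08 + 16.00 = 56.08 g/mol.
a³ = (4.800 × 10^-8 cm)³ = 1.106 × 10^-22 cm³.
ρ = 4 × 56.08 / (6.022 × 10²³ × 1.106 × 10^-22) = 3.368 g/cm³.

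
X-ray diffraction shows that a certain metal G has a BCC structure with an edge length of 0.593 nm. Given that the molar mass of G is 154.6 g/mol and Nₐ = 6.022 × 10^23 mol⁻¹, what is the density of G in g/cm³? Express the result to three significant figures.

A BCC unit cell contains Z = 2 atoms.
Cell volume: a³ = (0.593 nm)³ = (5.930 × 10^-8 cm)³ = 2.085 × 10^-22 cm³.
ρ = Z·M/(N_A·a³) = 2 × 154.6 / (6.022 × 10²³ × 2.085 × 10^-22) = 2.462 g/cm³.

2.46 g/cm³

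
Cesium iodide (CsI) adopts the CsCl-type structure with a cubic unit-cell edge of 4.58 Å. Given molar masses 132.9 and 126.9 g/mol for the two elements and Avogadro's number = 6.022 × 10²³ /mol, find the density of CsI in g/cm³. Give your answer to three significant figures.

4.49 g/cm³

The CsCl-type structure contains Z = 1 formula unit per cell; M(CsI) = 132.9 + 126.9 = 259.8 g/mol.
a³ = (4.580 × 10^-8 cm)³ = 9.607 × 10^-23 cm³.
ρ = 1 × 259.8 / (6.022 × 10²³ × 9.607 × 10^-23) = 4.491 g/cm³.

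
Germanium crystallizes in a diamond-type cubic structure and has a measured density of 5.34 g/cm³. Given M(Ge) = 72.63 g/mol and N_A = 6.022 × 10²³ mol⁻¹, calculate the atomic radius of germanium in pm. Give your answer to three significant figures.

For a diamond cubic cell (Z = 8), a³ = Z·M/(N_A·ρ) = 8 × 72.63 / (6.022 × 10²³ × 5.340) = 1.807 × 10^-22 cm³, so a = 5.653 × 10^-8 cm = 565.3 pm.
Nearest neighbors lie along the body diagonal with √3·a = 8r, so r = 0.2165 × a = 122 pm.

122 pm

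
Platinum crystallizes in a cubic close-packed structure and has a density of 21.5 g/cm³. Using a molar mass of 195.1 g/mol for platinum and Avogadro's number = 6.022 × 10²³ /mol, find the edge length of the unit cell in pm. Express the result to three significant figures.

With Z = 4 atoms per FCC cell, a³ = Z·M/(N_A·ρ) = 4 × 195.1 / (6.022 × 10²³ × 21.50 g/cm³) = 6.028 × 10^-23 cm³.
a = (6.028 × 10^-23)^(1/3) = 3.921 × 10^-8 cm = 392 pm.

392 pm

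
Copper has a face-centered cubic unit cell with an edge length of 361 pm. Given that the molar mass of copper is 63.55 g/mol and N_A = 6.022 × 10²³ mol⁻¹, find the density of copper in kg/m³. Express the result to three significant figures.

8970 kg/m³

An FCC unit cell contains Z = 4 atoms.
Cell volume: a³ = (361 pm)³ = (3.610 × 10^-8 cm)³ = 4.705 × 10^-23 cm³.
ρ = Z·M/(N_A·a³) = 4 × 63.55 / (6.022 × 10²³ × 4.705 × 10^-23) = 8.972 g/cm³ = 8970 kg/m³.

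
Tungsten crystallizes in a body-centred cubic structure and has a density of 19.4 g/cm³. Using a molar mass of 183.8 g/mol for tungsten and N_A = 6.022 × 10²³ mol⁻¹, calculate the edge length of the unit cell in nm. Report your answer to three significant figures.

With Z = 2 atoms per BCC cell, a³ = Z·M/(N_A·ρ) = 2 × 183.8 / (6.022 × 10²³ × 19.40 g/cm³) = 3.147 × 10^-23 cm³.
a = (3.147 × 10^-23)^(1/3) = 3.157 × 10^-8 cm = 0.316 nm.

0.316 nm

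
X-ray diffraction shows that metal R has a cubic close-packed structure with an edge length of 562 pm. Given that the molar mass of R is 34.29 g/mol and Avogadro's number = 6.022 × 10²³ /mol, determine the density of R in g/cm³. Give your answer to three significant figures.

An FCC unit cell contains Z = 4 atoms.
Cell volume: a³ = (562 pm)³ = (5.620 × 10^-8 cm)³ = 1.775 × 10^-22 cm³.
ρ = Z·M/(N_A·a³) = 4 × 34.29 / (6.022 × 10²³ × 1.775 × 10^-22) = 1.283 g/cm³.

1.28 g/cm³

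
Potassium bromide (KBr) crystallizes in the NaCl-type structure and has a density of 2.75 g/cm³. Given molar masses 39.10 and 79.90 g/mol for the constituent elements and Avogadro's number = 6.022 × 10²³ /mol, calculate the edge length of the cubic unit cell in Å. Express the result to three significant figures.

6.60 Å

M(KBr) = 119.0 g/mol; Z = 4 formula units per cell.
a³ = Z·M/(N_A·ρ) = 4 × 119.0 / (6.022 × 10²³ × 2.75) = 2.874 × 10^-22 cm³, so a = 6.600 × 10^-8 cm = 6.60 Å.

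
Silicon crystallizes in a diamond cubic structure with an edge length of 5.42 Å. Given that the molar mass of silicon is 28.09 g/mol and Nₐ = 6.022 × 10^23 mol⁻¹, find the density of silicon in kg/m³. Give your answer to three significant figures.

A diamond cubic unit cell contains Z = 8 atoms.
Cell volume: a³ = (5.42 Å)³ = (5.420 × 10^-8 cm)³ = 1.592 × 10^-22 cm³.
ρ = Z·M/(N_A·a³) = 8 × 28.09 / (6.022 × 10²³ × 1.592 × 10^-22) = 2.344 g/cm³ = 2340 kg/m³.

2340 kg/m³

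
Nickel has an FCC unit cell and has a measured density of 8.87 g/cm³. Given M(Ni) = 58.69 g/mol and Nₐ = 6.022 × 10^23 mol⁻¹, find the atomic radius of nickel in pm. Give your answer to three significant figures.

For an FCC cell (Z = 4), a³ = Z·M/(N_A·ρ) = 4 × 58.69 / (6.022 × 10²³ × 8.870) = 4.395 × 10^-23 cm³, so a = 3.529 × 10^-8 cm = 352.9 pm.
Atoms touch along the face diagonal, so √2·a = 4r, so r = 0.3536 × a = 125 pm.

125 pm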